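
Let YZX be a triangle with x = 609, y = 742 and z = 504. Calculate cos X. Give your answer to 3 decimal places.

cos X ≈ 0.580

By the law of cosines, cos X = (y² + z² − x²) / (2·y·z) ≈ 0.57986, so ∠X ≈ 54.56°.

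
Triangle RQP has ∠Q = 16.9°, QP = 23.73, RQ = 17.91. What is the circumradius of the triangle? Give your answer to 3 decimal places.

By the law of cosines, PR² = RQ² + QP² − 2·RQ·QP·cos Q = 70.581, so PR ≈ 8.4013.
Area = ½·RQ·QP·sin Q ≈ 61.775.
Circumradius = PR/(2 sin Q) ≈ 14.45.

14.450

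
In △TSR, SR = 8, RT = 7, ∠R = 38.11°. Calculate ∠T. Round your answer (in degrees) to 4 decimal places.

∠T ≈ 81.8694°

By the law of cosines, TS² = SR² + RT² − 2·SR·RT·cos R = 24.875, so TS ≈ 4.9875.
Law of cosines again: cos T = (RT² + TS² − SR²)/(2·RT·TS) ≈ 0.14143, so ∠T ≈ 81.87°.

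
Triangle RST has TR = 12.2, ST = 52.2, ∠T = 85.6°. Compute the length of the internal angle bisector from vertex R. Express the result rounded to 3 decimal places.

t_R ≈ 15.060

By the law of cosines, RS² = ST² + TR² − 2·ST·TR·cos T = 2776, so RS ≈ 52.687.
Law of cosines again: cos R = (TR² + RS² − ST²)/(2·TR·RS) ≈ 0.15555, so ∠R ≈ 81.05°.
The bisector from R has length 2·TR·RS·cos(∠R/2)/(TR+RS) ≈ 15.06.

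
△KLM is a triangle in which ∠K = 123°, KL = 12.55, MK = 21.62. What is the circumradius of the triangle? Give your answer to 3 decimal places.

By the law of cosines, LM² = MK² + KL² − 2·MK·KL·cos K = 920.48, so LM ≈ 30.339.
Area = ½·MK·KL·sin K ≈ 113.78.
Circumradius = LM/(2 sin K) ≈ 18.088.

R ≈ 18.088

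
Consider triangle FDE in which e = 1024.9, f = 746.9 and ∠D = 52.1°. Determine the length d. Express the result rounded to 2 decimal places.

817.20

By the law of cosines, d² = e² + f² − 2·e·f·cos D = 6.6781e+05, so d ≈ 817.2.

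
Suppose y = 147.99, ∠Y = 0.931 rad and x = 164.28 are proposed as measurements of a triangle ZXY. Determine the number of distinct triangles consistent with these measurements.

x·sin Y = 164.28·sin(0.931 rad) ≈ 131.8.
Since x sin Y < y < x (131.8 < 147.99 < 164.28), two triangles exist.

2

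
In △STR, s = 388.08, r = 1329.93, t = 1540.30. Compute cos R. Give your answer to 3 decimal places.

By the law of cosines, cos R = (s² + t² − r²) / (2·s·t) ≈ 0.63104, so ∠R ≈ 0.8879 rad.

cos R ≈ 0.631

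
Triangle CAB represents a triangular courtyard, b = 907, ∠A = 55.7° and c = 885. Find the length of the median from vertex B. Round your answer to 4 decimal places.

By the law of cosines, a² = b² + c² − 2·b·c·cos A = 7.0119e+05, so a ≈ 837.37.
Median from B: ½√(2·c² + 2·a² − b²) ≈ 732.49.

732.4942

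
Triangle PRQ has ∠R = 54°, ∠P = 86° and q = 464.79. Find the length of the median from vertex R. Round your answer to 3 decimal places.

The third angle is ∠Q = 180° − ∠P − ∠R = 40.00°.
Law of sines: p = q·sin P/sin Q ≈ 721.32.
Law of sines: r = q·sin R/sin Q ≈ 584.99.
Median from R: ½√(2·q² + 2·p² − r²) ≈ 531.62.

531.616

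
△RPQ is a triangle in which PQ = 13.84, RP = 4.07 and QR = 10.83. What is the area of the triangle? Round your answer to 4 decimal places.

Semiperimeter s = (13.84 + 10.83 + 4.07)/2 = 14.37.
Heron's formula: area = √(14.37·0.53·3.54·10.3) ≈ 16.664.

area ≈ 16.6643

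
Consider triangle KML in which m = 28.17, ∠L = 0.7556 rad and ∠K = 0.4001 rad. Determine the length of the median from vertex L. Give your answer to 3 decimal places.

m_L ≈ 18.901

The third angle is ∠M = π − ∠L − ∠K = 1.9859 rad.
Law of sines: k = m·sin K/sin M ≈ 11.991.
Law of sines: l = m·sin L/sin M ≈ 21.11.
Median from L: ½√(2·k² + 2·m² − l²) ≈ 18.901.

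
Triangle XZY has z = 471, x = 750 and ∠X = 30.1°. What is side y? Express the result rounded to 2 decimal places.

1119.32

Law of sines: sin Z = z·sin X/x ≈ 0.31495.
Since x ≥ z, only the acute value applies: ∠Z ≈ 18.36°.
Then ∠Y = 180° − ∠X − ∠Z ≈ 131.54°.
Law of sines gives y = x·sin Y/sin X ≈ 1119.3.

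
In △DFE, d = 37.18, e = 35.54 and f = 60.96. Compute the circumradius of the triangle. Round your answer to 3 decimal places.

R ≈ 33.339

By the law of cosines, cos D = (f² + e² − d²) / (2·f·e) ≈ 0.83010, so ∠D ≈ 33.89°.
Circumradius = d/(2 sin D) ≈ 33.339.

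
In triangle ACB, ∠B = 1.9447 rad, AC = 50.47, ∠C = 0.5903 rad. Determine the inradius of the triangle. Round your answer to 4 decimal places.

The third angle is ∠A = π − ∠C − ∠B = 0.6066 rad.
Law of sines: CB = AC·sin A/sin B ≈ 30.907.
Law of sines: BA = AC·sin C/sin B ≈ 30.177.
Area = ½·AC·CB·sin C ≈ 434.12.
Semiperimeter s = (30.907+30.177+50.47)/2 = 55.777.
Inradius = area/s = 434.12/55.777 ≈ 7.7831.

7.7831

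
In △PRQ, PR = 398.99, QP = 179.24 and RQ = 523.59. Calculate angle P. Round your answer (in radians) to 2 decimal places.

By the law of cosines, cos P = (QP² + PR² − RQ²) / (2·QP·PR) ≈ -0.57909, so ∠P ≈ 2.1884 rad.

2.19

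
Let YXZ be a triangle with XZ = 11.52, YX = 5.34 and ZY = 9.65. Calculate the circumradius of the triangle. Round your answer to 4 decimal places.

5.7935

By the law of cosines, cos Y = (ZY² + YX² − XZ²) / (2·ZY·YX) ≈ -0.10743, so ∠Y ≈ 96.17°.
Circumradius = XZ/(2 sin Y) ≈ 5.7935.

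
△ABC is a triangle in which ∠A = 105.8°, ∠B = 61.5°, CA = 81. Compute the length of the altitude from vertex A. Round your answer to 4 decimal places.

The third angle is ∠C = 180° − ∠A − ∠B = 12.70°.
Law of sines: BC = CA·sin A/sin B ≈ 88.687.
Law of sines: AB = CA·sin C/sin B ≈ 20.263.
Area = ½·CA·BC·sin C ≈ 789.65.
The altitude from A has length 2·area/BC ≈ 17.808.

17.8075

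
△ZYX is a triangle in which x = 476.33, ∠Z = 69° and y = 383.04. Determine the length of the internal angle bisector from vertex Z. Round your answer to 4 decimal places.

349.9416

By the law of cosines, z² = y² + x² − 2·y·x·cos Z = 2.4284e+05, so z ≈ 492.79.
The bisector from Z has length 2·y·x·cos(∠Z/2)/(y+x) ≈ 349.94.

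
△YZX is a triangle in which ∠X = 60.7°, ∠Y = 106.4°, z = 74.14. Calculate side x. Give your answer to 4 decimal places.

289.6089

The third angle is ∠Z = 180° − ∠X − ∠Y = 12.90°.
Law of sines: x = z·sin X/sin Z ≈ 289.61.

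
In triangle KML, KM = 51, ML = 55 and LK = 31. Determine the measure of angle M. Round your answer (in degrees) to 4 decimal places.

By the law of cosines, cos M = (KM² + ML² − LK²) / (2·KM·ML) ≈ 0.83155, so ∠M ≈ 33.74°.

∠M ≈ 33.7416°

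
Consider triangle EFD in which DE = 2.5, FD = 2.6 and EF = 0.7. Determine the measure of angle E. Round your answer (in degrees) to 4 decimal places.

By the law of cosines, cos E = (DE² + EF² − FD²) / (2·DE·EF) ≈ -0.00571, so ∠E ≈ 90.33°.

∠E ≈ 90.3274°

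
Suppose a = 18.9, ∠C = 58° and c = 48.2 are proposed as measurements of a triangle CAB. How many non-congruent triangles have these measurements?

a·sin C = 18.9·sin(58°) ≈ 16.03.
Since c ≥ a, exactly one triangle exists.

1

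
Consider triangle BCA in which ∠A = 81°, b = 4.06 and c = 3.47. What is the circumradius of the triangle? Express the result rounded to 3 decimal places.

2.486

By the law of cosines, a² = b² + c² − 2·b·c·cos A = 24.117, so a ≈ 4.9109.
Area = ½·b·c·sin A ≈ 6.9574.
Circumradius = a/(2 sin A) ≈ 2.486.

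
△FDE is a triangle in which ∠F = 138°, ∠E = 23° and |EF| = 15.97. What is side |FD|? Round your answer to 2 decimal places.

The third angle is ∠D = 180° − ∠E − ∠F = 19.00°.
Law of sines: |FD| = |EF|·sin E/sin D ≈ 19.166.

19.17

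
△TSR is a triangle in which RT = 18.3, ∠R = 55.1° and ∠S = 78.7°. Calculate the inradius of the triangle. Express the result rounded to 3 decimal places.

The third angle is ∠T = 180° − ∠S − ∠R = 46.20°.
Law of sines: SR = RT·sin T/sin S ≈ 13.469.
Law of sines: TS = RT·sin R/sin S ≈ 15.305.
Area = ½·RT·SR·sin R ≈ 101.08.
Semiperimeter s = (13.469+18.3+15.305)/2 = 23.537.
Inradius = area/s = 101.08/23.537 ≈ 4.2944.

4.294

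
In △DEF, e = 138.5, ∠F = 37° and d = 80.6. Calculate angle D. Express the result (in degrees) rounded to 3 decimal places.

By the law of cosines, f² = d² + e² − 2·d·e·cos F = 7848.1, so f ≈ 88.59.
Law of cosines again: cos D = (e² + f² − d²)/(2·e·f) ≈ 0.83678, so ∠D ≈ 33.20°.

∠D ≈ 33.198°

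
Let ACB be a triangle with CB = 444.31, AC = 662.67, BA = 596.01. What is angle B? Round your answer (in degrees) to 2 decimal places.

By the law of cosines, cos B = (CB² + BA² − AC²) / (2·CB·BA) ≈ 0.21432, so ∠B ≈ 77.62°.

∠B ≈ 77.62°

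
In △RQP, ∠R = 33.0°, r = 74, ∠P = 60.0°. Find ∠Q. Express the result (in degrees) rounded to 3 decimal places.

∠Q ≈ 87.000°

The third angle is ∠Q = 180° − ∠P − ∠R = 87.00°.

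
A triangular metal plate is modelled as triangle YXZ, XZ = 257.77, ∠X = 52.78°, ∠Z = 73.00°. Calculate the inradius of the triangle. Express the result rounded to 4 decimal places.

The third angle is ∠Y = 180° − ∠X − ∠Z = 54.22°.
Law of sines: ZY = XZ·sin X/sin Y ≈ 253.02.
Law of sines: YX = XZ·sin Z/sin Y ≈ 303.85.
Area = ½·XZ·ZY·sin Z ≈ 31186.
Semiperimeter s = (257.77+253.02+303.85)/2 = 407.32.
Inradius = area/s = 31186/407.32 ≈ 76.562.

r ≈ 76.5625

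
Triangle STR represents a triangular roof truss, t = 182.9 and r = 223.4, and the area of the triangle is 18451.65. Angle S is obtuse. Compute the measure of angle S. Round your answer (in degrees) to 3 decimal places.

115.422

From area = ½·t·r·sin S, we get sin S = 2·area/(t·r) ≈ 0.90317.
Taking the obtuse solution, ∠S ≈ 115.42°.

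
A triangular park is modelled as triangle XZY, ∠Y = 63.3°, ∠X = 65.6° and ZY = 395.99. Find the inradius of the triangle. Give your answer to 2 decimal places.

106.62

The third angle is ∠Z = 180° − ∠Y − ∠X = 51.10°.
Law of sines: YX = ZY·sin Z/sin X ≈ 338.4.
Law of sines: XZ = ZY·sin Y/sin X ≈ 388.46.
Area = ½·ZY·YX·sin Y ≈ 59857.
Semiperimeter s = (395.99+338.4+388.46)/2 = 561.43.
Inradius = area/s = 59857/561.43 ≈ 106.62.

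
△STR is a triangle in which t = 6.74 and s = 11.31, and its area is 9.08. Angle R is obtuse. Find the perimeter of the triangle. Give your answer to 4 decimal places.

perimeter ≈ 35.9780

From area = ½·s·t·sin R, we get sin R = 2·area/(s·t) ≈ 0.23823.
Taking the obtuse solution, ∠R ≈ 166.22°.
Law of cosines then gives r ≈ 17.928.
Perimeter = 11.31 + 6.74 + 17.928 = 35.978.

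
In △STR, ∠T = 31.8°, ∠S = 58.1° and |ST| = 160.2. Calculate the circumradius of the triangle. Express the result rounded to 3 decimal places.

The third angle is ∠R = 180° − ∠S − ∠T = 90.10°.
Law of sines: |TR| = |ST|·sin S/sin R ≈ 136.01.
Law of sines: |RS| = |ST|·sin T/sin R ≈ 84.418.
Circumradius = |ST|/(2 sin R) ≈ 80.1.

80.100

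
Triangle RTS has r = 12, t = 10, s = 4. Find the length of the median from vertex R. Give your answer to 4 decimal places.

Median from R: ½√(2·t² + 2·s² − r²) ≈ 4.6904.

m_R ≈ 4.6904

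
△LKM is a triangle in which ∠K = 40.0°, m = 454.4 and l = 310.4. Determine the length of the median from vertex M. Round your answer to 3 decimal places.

m_M ≈ 199.802

By the law of cosines, k² = m² + l² − 2·m·l·cos K = 86733, so k ≈ 294.5.
Median from M: ½√(2·l² + 2·k² − m²) ≈ 199.8.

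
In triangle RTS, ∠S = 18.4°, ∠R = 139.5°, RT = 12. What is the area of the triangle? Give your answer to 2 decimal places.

The third angle is ∠T = 180° − ∠S − ∠R = 22.10°.
Law of sines: TS = RT·sin R/sin S ≈ 24.69.
Law of sines: SR = RT·sin T/sin S ≈ 14.303.
Area = ½·RT·TS·sin T ≈ 55.734.

55.73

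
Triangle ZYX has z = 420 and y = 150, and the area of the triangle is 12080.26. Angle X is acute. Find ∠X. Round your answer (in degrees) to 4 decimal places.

22.5507

From area = ½·z·y·sin X, we get sin X = 2·area/(z·y) ≈ 0.38350.
Taking the acute solution, ∠X ≈ 22.55°.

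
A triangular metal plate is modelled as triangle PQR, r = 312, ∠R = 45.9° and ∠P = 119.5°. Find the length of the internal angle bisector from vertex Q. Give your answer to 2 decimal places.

The third angle is ∠Q = 180° − ∠R − ∠P = 14.60°.
Law of sines: p = r·sin P/sin R ≈ 378.14.
Law of sines: q = r·sin Q/sin R ≈ 109.52.
The bisector from Q has length 2·r·p·cos(∠Q/2)/(r+p) ≈ 339.13.

339.13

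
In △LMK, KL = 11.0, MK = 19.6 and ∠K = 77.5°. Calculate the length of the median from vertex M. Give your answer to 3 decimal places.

19.177

By the law of cosines, LM² = MK² + KL² − 2·MK·KL·cos K = 411.83, so LM ≈ 20.294.
Median from M: ½√(2·LM² + 2·MK² − KL²) ≈ 19.177.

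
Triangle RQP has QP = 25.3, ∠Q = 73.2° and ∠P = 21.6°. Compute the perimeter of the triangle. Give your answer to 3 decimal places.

perimeter ≈ 58.952

The third angle is ∠R = 180° − ∠Q − ∠P = 85.20°.
Law of sines: PR = QP·sin Q/sin R ≈ 24.305.
Law of sines: RQ = QP·sin P/sin R ≈ 9.3463.
Semiperimeter s = (25.3+24.305+9.3463)/2 = 29.476.
Perimeter = 25.3 + 24.305 + 9.3463 = 58.952.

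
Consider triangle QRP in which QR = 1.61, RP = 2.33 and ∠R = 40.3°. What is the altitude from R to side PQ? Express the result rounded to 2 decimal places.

By the law of cosines, PQ² = QR² + RP² − 2·QR·RP·cos R = 2.299, so PQ ≈ 1.5162.
Area = ½·QR·RP·sin R ≈ 1.2132.
The altitude from R has length 2·area/PQ ≈ 1.6002.

h_R ≈ 1.60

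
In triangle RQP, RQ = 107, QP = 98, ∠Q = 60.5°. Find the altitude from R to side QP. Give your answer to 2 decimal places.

h_R ≈ 93.13

By the law of cosines, PR² = RQ² + QP² − 2·RQ·QP·cos Q = 10726, so PR ≈ 103.57.
Area = ½·RQ·QP·sin Q ≈ 4563.3.
The altitude from R has length 2·area/QP ≈ 93.128.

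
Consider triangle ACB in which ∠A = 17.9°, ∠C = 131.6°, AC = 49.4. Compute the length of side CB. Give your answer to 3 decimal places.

The third angle is ∠B = 180° − ∠A − ∠C = 30.50°.
Law of sines: CB = AC·sin A/sin B ≈ 29.916.

29.916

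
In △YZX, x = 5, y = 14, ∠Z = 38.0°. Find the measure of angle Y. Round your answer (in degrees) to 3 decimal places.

∠Y ≈ 124.986°

By the law of cosines, z² = x² + y² − 2·x·y·cos Z = 110.68, so z ≈ 10.52.
Law of cosines again: cos Y = (z² + x² − y²)/(2·z·x) ≈ -0.57338, so ∠Y ≈ 124.99°.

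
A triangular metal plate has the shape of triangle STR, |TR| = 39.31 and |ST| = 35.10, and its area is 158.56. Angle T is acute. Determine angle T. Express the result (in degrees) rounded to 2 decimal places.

13.29

From area = ½·|ST|·|TR|·sin T, we get sin T = 2·area/(|ST|·|TR|) ≈ 0.22983.
Taking the acute solution, ∠T ≈ 13.29°.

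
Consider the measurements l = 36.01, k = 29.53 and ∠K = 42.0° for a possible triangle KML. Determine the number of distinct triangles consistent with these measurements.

2

l·sin K = 36.01·sin(42.0°) ≈ 24.1.
Since l sin K < k < l (24.1 < 29.53 < 36.01), two triangles exist.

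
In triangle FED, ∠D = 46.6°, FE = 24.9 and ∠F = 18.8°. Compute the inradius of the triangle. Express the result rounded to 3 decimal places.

The third angle is ∠E = 180° − ∠D − ∠F = 114.60°.
Law of sines: ED = FE·sin F/sin D ≈ 11.044.
Law of sines: DF = FE·sin E/sin D ≈ 31.16.
Area = ½·FE·ED·sin E ≈ 125.02.
Semiperimeter s = (11.044+31.16+24.9)/2 = 33.552.
Inradius = area/s = 125.02/33.552 ≈ 3.7262.

r ≈ 3.726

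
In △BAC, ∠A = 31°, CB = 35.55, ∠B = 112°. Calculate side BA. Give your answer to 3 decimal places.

41.540

The third angle is ∠C = 180° − ∠B − ∠A = 37.00°.
Law of sines: BA = CB·sin C/sin A ≈ 41.54.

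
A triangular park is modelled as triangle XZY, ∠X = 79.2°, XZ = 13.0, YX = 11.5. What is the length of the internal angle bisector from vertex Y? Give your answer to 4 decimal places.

t_Y ≈ 11.7825

By the law of cosines, ZY² = YX² + XZ² − 2·YX·XZ·cos X = 245.22, so ZY ≈ 15.66.
Law of cosines again: cos Y = (ZY² + YX² − XZ²)/(2·ZY·YX) ≈ 0.57882, so ∠Y ≈ 54.63°.
The bisector from Y has length 2·ZY·YX·cos(∠Y/2)/(ZY+YX) ≈ 11.782.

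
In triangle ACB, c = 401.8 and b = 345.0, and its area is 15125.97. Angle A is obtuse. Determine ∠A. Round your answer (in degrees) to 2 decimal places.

167.39

From area = ½·c·b·sin A, we get sin A = 2·area/(c·b) ≈ 0.21823.
Taking the obtuse solution, ∠A ≈ 167.39°.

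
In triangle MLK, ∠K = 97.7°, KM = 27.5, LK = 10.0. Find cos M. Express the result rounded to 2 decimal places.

By the law of cosines, ML² = LK² + KM² − 2·LK·KM·cos K = 929.94, so ML ≈ 30.495.
Law of cosines again: cos M = (KM² + ML² − LK²)/(2·KM·ML) ≈ 0.94573, so ∠M ≈ 18.96°.

cos M ≈ 0.95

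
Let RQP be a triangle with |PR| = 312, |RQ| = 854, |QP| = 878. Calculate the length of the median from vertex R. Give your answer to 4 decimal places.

469.6903

Median from R: ½√(2·|PR|² + 2·|RQ|² − |QP|²) ≈ 469.69.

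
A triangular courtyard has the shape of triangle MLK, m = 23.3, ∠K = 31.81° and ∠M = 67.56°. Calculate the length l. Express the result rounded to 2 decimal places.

The third angle is ∠L = 180° − ∠K − ∠M = 80.63°.
Law of sines: l = m·sin L/sin M ≈ 24.872.

24.87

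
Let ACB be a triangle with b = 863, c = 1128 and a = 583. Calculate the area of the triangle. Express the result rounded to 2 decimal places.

area ≈ 247148.00

Semiperimeter s = (583 + 1128 + 863)/2 = 1287.
Heron's formula: area = √(1287·704·159·424) ≈ 2.4715e+05.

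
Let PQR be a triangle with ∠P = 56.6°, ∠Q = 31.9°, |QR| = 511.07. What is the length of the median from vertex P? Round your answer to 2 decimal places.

The third angle is ∠R = 180° − ∠P − ∠Q = 91.50°.
Law of sines: |RP| = |QR|·sin Q/sin P ≈ 323.49.
Law of sines: |PQ| = |QR|·sin R/sin P ≈ 611.96.
Median from P: ½√(2·|RP|² + 2·|PQ|² − |QR|²) ≈ 417.46.

m_P ≈ 417.46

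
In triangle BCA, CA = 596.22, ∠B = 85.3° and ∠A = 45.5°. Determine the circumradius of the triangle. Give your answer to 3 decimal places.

R ≈ 299.116

The third angle is ∠C = 180° − ∠A − ∠B = 49.20°.
Law of sines: AB = CA·sin C/sin B ≈ 452.86.
Law of sines: BC = CA·sin A/sin B ≈ 426.69.
Circumradius = CA/(2 sin B) ≈ 299.12.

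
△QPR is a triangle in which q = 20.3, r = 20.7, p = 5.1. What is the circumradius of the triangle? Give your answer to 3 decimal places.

By the law of cosines, cos Q = (p² + r² − q²) / (2·p·r) ≈ 0.20086, so ∠Q ≈ 78.41°.
Circumradius = q/(2 sin Q) ≈ 10.361.

10.361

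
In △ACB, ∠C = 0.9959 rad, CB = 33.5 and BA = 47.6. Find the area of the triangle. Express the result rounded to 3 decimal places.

Law of sines: sin A = CB·sin C/BA ≈ 0.59065.
Since BA ≥ CB, only the acute value applies: ∠A ≈ 0.6319 rad.
Then ∠B = π − ∠C − ∠A ≈ 1.5138 rad.
Law of sines gives AC = BA·sin B/sin C ≈ 56.625.
Area = ½·BA·CB·sin B ≈ 796.01.

area ≈ 796.007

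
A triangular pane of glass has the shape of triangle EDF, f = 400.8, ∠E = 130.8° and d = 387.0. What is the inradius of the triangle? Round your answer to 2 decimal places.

r ≈ 78.06

By the law of cosines, e² = d² + f² − 2·d·f·cos E = 5.1311e+05, so e ≈ 716.32.
Area = ½·d·f·sin E ≈ 58709.
Semiperimeter s = (716.32+387+400.8)/2 = 752.06.
Inradius = area/s = 58709/752.06 ≈ 78.064.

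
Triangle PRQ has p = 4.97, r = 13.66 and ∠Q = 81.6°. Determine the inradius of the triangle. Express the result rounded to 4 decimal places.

By the law of cosines, q² = p² + r² − 2·p·r·cos Q = 191.46, so q ≈ 13.837.
Area = ½·p·r·sin Q ≈ 33.581.
Semiperimeter s = (4.97+13.66+13.837)/2 = 16.233.
Inradius = area/s = 33.581/16.233 ≈ 2.0686.

2.0686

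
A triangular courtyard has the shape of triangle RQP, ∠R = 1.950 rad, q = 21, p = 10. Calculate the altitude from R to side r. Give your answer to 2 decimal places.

By the law of cosines, r² = q² + p² − 2·q·p·cos R = 696.48, so r ≈ 26.391.
Area = ½·q·p·sin R ≈ 97.541.
The altitude from R has length 2·area/r ≈ 7.392.

7.39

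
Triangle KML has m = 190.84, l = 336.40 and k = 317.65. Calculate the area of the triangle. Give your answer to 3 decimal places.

Semiperimeter s = (317.65 + 190.84 + 336.4)/2 = 422.44.
Heron's formula: area = √(422.44·104.8·231.6·86.045) ≈ 29702.

29702.442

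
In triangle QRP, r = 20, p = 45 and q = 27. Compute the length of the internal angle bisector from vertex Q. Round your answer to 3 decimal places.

By the law of cosines, cos Q = (r² + p² − q²) / (2·r·p) ≈ 0.94222, so ∠Q ≈ 19.57°.
The bisector from Q has length 2·r·p·cos(∠Q/2)/(r+p) ≈ 27.289.

t_Q ≈ 27.289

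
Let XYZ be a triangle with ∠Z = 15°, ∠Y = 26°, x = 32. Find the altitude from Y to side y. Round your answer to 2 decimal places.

The third angle is ∠X = 180° − ∠Y − ∠Z = 139.00°.
Law of sines: y = x·sin Y/sin X ≈ 21.382.
Law of sines: z = x·sin Z/sin X ≈ 12.624.
Area = ½·x·y·sin Z ≈ 88.545.
The altitude from Y has length 2·area/y ≈ 8.2822.

h_Y ≈ 8.28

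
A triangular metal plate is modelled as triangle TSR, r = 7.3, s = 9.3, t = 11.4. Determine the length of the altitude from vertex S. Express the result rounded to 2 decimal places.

7.28

Semiperimeter p = (11.4 + 9.3 + 7.3)/2 = 14.
Heron's formula: area = √(14·2.6·4.7·6.7) ≈ 33.856.
The altitude from S has length 2·area/s ≈ 7.2809.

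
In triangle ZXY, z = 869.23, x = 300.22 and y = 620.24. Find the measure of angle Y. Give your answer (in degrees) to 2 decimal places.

By the law of cosines, cos Y = (z² + x² − y²) / (2·z·x) ≈ 0.88327, so ∠Y ≈ 27.96°.

27.96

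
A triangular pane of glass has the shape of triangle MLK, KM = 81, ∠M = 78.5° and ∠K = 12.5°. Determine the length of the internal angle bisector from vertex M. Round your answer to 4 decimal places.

t_M ≈ 22.3242

The third angle is ∠L = 180° − ∠K − ∠M = 89.00°.
Law of sines: LK = KM·sin M/sin L ≈ 79.386.
Law of sines: ML = KM·sin K/sin L ≈ 17.534.
The bisector from M has length 2·KM·ML·cos(∠M/2)/(KM+ML) ≈ 22.324.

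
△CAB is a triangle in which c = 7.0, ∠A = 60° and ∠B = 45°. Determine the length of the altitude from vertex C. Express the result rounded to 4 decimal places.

4.4378

The third angle is ∠C = 180° − ∠A − ∠B = 75.00°.
Law of sines: a = c·sin A/sin C ≈ 6.276.
Law of sines: b = c·sin B/sin C ≈ 5.1244.
Area = ½·c·a·sin B ≈ 15.532.
The altitude from C has length 2·area/c ≈ 4.4378.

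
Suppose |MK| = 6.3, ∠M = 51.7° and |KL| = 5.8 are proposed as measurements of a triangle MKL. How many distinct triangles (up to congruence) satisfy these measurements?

2

|MK|·sin M = 6.3·sin(51.7°) ≈ 4.944.
Since |MK| sin M < |KL| < |MK| (4.944 < 5.8 < 6.3), two triangles exist.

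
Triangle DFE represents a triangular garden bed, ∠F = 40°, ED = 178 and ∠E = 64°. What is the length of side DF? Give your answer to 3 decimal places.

The third angle is ∠D = 180° − ∠F − ∠E = 76.00°.
Law of sines: DF = ED·sin E/sin F ≈ 248.89.

248.893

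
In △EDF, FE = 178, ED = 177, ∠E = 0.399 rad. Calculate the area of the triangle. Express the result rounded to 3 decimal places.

area ≈ 6119.995

Area = ½·FE·ED·sin E ≈ 6120.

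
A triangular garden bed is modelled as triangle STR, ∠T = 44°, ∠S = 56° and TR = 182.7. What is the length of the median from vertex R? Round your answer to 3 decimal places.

The third angle is ∠R = 180° − ∠S − ∠T = 80.00°.
Law of sines: RS = TR·sin T/sin S ≈ 153.09.
Law of sines: ST = TR·sin R/sin S ≈ 217.03.
Median from R: ½√(2·TR² + 2·RS² − ST²) ≈ 128.97.

128.965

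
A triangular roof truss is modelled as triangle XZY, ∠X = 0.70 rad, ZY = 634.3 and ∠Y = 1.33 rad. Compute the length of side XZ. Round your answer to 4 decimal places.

The third angle is ∠Z = π − ∠Y − ∠X = 1.112 rad.
Law of sines: XZ = ZY·sin Y/sin X ≈ 956.2.

956.1976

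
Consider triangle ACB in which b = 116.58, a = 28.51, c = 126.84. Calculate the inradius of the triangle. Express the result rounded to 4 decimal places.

Semiperimeter s = (28.51 + 126.84 + 116.58)/2 = 135.97.
Heron's formula: area = √(135.97·107.45·9.125·19.385) ≈ 1607.6.
Inradius = area/s = 1607.6/135.97 ≈ 11.824.

r ≈ 11.8236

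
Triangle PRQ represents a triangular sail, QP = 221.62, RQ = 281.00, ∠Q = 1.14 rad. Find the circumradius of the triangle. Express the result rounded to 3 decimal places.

151.766

By the law of cosines, PR² = RQ² + QP² − 2·RQ·QP·cos Q = 76065, so PR ≈ 275.8.
Area = ½·RQ·QP·sin Q ≈ 28293.
Circumradius = PR/(2 sin Q) ≈ 151.77.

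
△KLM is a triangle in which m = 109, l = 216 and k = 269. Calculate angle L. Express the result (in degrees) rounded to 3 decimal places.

∠L ≈ 50.138°

By the law of cosines, cos L = (m² + k² − l²) / (2·m·k) ≈ 0.64094, so ∠L ≈ 50.14°.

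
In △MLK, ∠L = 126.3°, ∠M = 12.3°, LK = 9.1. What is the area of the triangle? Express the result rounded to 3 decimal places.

The third angle is ∠K = 180° − ∠M − ∠L = 41.40°.
Law of sines: KM = LK·sin L/sin M ≈ 34.427.
Law of sines: ML = LK·sin K/sin M ≈ 28.249.
Area = ½·LK·KM·sin K ≈ 103.59.

103.589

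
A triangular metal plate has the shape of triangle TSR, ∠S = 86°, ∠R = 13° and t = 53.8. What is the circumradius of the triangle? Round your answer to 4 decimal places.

27.2353

The third angle is ∠T = 180° − ∠S − ∠R = 81.00°.
Law of sines: s = t·sin S/sin T ≈ 54.338.
Law of sines: r = t·sin R/sin T ≈ 12.253.
Circumradius = t/(2 sin T) ≈ 27.235.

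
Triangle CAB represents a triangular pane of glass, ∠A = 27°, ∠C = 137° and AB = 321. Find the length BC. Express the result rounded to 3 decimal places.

213.682

The third angle is ∠B = 180° − ∠C − ∠A = 16.00°.
Law of sines: BC = AB·sin A/sin C ≈ 213.68.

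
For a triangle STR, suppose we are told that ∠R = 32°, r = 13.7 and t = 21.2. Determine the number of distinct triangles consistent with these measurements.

t·sin R = 21.2·sin(32°) ≈ 11.23.
Since t sin R < r < t (11.23 < 13.7 < 21.2), two triangles exist.

2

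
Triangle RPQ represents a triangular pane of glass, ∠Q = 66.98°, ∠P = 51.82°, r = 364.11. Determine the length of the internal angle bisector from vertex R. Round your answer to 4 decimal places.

t_R ≈ 303.2582

The third angle is ∠R = 180° − ∠P − ∠Q = 61.20°.
Law of sines: p = r·sin P/sin R ≈ 326.62.
Law of sines: q = r·sin Q/sin R ≈ 382.42.
The bisector from R has length 2·p·q·cos(∠R/2)/(p+q) ≈ 303.26.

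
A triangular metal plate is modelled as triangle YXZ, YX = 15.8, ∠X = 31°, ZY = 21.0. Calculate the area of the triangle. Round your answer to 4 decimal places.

area ≈ 133.8736

Law of sines: sin Z = YX·sin X/ZY ≈ 0.38750.
Since ZY ≥ YX, only the acute value applies: ∠Z ≈ 22.80°.
Then ∠Y = 180° − ∠X − ∠Z ≈ 126.20°.
Law of sines gives XZ = ZY·sin Y/sin X ≈ 32.902.
Area = ½·ZY·YX·sin Y ≈ 133.87.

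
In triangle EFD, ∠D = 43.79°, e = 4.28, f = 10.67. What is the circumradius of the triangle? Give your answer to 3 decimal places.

5.880

By the law of cosines, d² = e² + f² − 2·e·f·cos D = 66.234, so d ≈ 8.1384.
Area = ½·e·f·sin D ≈ 15.801.
Circumradius = d/(2 sin D) ≈ 5.8802.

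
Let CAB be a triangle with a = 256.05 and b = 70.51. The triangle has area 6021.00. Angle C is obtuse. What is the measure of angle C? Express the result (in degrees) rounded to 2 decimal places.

138.16

From area = ½·a·b·sin C, we get sin C = 2·area/(a·b) ≈ 0.66700.
Taking the obtuse solution, ∠C ≈ 138.16°.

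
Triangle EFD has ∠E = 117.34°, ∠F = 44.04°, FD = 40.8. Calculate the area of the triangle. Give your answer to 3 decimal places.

207.971

The third angle is ∠D = 180° − ∠E − ∠F = 18.62°.
Law of sines: DE = FD·sin F/sin E ≈ 31.929.
Law of sines: EF = FD·sin D/sin E ≈ 14.665.
Area = ½·FD·DE·sin D ≈ 207.97.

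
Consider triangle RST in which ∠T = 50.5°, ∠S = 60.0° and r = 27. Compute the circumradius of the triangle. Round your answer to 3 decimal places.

14.413

The third angle is ∠R = 180° − ∠S − ∠T = 69.50°.
Law of sines: s = r·sin S/sin R ≈ 24.964.
Law of sines: t = r·sin T/sin R ≈ 22.242.
Circumradius = r/(2 sin R) ≈ 14.413.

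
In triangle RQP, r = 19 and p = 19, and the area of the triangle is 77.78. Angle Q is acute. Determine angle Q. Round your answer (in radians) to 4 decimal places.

0.4455

From area = ½·p·r·sin Q, we get sin Q = 2·area/(p·r) ≈ 0.43091.
Taking the acute solution, ∠Q ≈ 0.446 rad.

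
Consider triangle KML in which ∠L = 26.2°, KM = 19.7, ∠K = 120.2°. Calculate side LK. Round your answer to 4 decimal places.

The third angle is ∠M = 180° − ∠L − ∠K = 33.60°.
Law of sines: LK = KM·sin M/sin L ≈ 24.692.

24.6923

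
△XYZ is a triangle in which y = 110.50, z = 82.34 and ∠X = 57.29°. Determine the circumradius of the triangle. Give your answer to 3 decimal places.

R ≈ 56.863

By the law of cosines, x² = y² + z² − 2·y·z·cos X = 9156.6, so x ≈ 95.69.
Area = ½·y·z·sin X ≈ 3827.8.
Circumradius = x/(2 sin X) ≈ 56.863.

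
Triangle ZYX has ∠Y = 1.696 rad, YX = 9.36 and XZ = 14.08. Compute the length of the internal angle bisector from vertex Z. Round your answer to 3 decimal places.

10.560

Law of sines: sin Z = YX·sin Y/XZ ≈ 0.65957.
Since XZ ≥ YX, only the acute value applies: ∠Z ≈ 0.720 rad.
Then ∠X = π − ∠Y − ∠Z ≈ 0.725 rad.
Law of sines gives ZY = XZ·sin X/sin Y ≈ 9.4143.
The bisector from Z has length 2·XZ·ZY·cos(∠Z/2)/(XZ+ZY) ≈ 10.56.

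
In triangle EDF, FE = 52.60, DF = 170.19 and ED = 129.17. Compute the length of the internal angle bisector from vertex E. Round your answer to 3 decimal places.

By the law of cosines, cos E = (FE² + ED² − DF²) / (2·FE·ED) ≈ -0.70007, so ∠E ≈ 134.43°.
The bisector from E has length 2·FE·ED·cos(∠E/2)/(FE+ED) ≈ 28.95.

t_E ≈ 28.950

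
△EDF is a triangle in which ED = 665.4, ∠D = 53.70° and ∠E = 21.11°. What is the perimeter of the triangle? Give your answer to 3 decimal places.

perimeter ≈ 1469.405

The third angle is ∠F = 180° − ∠E − ∠D = 105.19°.
Law of sines: DF = ED·sin E/sin F ≈ 248.33.
Law of sines: FE = ED·sin D/sin F ≈ 555.68.
Semiperimeter s = (248.33+555.68+665.4)/2 = 734.7.
Perimeter = 248.33 + 555.68 + 665.4 = 1469.4.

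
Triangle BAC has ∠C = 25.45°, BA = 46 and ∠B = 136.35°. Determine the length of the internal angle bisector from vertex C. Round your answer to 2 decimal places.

The third angle is ∠A = 180° − ∠C − ∠B = 18.20°.
Law of sines: AC = BA·sin B/sin C ≈ 73.888.
Law of sines: CB = BA·sin A/sin C ≈ 33.434.
The bisector from C has length 2·AC·CB·cos(∠C/2)/(AC+CB) ≈ 44.906.

t_C ≈ 44.91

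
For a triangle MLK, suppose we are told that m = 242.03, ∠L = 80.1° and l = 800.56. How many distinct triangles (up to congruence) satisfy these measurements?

1

m·sin L = 242.03·sin(80.1°) ≈ 238.4.
Since l ≥ m, exactly one triangle exists.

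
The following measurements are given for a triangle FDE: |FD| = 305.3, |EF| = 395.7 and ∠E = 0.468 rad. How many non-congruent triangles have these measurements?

|EF|·sin E = 395.7·sin(0.468 rad) ≈ 178.5.
Since |EF| sin E < |FD| < |EF| (178.5 < 305.3 < 395.7), two triangles exist.

2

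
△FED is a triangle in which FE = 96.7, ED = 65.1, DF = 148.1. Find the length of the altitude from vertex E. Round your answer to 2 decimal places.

h_E ≈ 31.83

Semiperimeter s = (65.1 + 148.1 + 96.7)/2 = 154.95.
Heron's formula: area = √(154.95·89.85·6.85·58.25) ≈ 2356.9.
The altitude from E has length 2·area/DF ≈ 31.829.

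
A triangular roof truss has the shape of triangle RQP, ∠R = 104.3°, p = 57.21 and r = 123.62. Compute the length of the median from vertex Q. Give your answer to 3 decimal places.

83.403

Law of sines: sin P = p·sin R/r ≈ 0.44845.
Since r ≥ p, only the acute value applies: ∠P ≈ 26.64°.
Then ∠Q = 180° − ∠R − ∠P ≈ 49.06°.
Law of sines gives q = r·sin Q/sin R ≈ 96.362.
Median from Q: ½√(2·p² + 2·r² − q²) ≈ 83.403.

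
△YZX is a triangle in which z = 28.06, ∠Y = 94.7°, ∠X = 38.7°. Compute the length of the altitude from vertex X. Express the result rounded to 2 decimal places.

The third angle is ∠Z = 180° − ∠X − ∠Y = 46.60°.
Law of sines: y = z·sin Y/sin Z ≈ 38.49.
Law of sines: x = z·sin X/sin Z ≈ 24.147.
Area = ½·z·y·sin X ≈ 337.64.
The altitude from X has length 2·area/x ≈ 27.966.

h_X ≈ 27.97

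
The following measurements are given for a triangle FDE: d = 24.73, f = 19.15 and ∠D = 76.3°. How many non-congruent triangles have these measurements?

1

f·sin D = 19.15·sin(76.3°) ≈ 18.61.
Since d ≥ f, exactly one triangle exists.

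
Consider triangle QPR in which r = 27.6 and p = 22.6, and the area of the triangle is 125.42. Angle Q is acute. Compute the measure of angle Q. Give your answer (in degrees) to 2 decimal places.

∠Q ≈ 23.71°

From area = ½·p·r·sin Q, we get sin Q = 2·area/(p·r) ≈ 0.40214.
Taking the acute solution, ∠Q ≈ 23.71°.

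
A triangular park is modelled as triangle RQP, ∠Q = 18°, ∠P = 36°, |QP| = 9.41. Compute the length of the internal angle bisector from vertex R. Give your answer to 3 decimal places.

t_R ≈ 2.139

The third angle is ∠R = 180° − ∠Q − ∠P = 126.00°.
Law of sines: |PR| = |QP|·sin Q/sin R ≈ 3.5943.
Law of sines: |RQ| = |QP|·sin P/sin R ≈ 6.8368.
The bisector from R has length 2·|PR|·|RQ|·cos(∠R/2)/(|PR|+|RQ|) ≈ 2.139.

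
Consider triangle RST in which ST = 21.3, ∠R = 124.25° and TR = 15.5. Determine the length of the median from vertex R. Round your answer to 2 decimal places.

Law of sines: sin S = TR·sin R/ST ≈ 0.60151.
Since ST ≥ TR, only the acute value applies: ∠S ≈ 36.98°.
Then ∠T = 180° − ∠R − ∠S ≈ 18.77°.
Law of sines gives RS = ST·sin T/sin R ≈ 8.2924.
Median from R: ½√(2·TR² + 2·RS² − ST²) ≈ 6.4097.

m_R ≈ 6.41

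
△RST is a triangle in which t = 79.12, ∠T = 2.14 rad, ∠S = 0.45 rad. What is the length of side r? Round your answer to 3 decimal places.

49.223

The third angle is ∠R = π − ∠S − ∠T = 0.552 rad.
Law of sines: r = t·sin R/sin T ≈ 49.223.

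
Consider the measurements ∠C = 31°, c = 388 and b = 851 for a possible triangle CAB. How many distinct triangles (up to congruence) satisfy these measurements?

0

b·sin C = 851·sin(31°) ≈ 438.3.
Since c = 388 < 438.3 = b sin C, no triangle exists.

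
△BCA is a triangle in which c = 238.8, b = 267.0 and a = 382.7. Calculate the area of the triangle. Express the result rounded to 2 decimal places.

31555.42

Semiperimeter s = (267 + 238.8 + 382.7)/2 = 444.25.
Heron's formula: area = √(444.25·177.25·205.45·61.55) ≈ 31555.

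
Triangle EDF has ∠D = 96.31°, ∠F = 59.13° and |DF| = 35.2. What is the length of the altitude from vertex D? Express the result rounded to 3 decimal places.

The third angle is ∠E = 180° − ∠D − ∠F = 24.56°.
Law of sines: |FE| = |DF|·sin D/sin E ≈ 84.174.
Law of sines: |ED| = |DF|·sin F/sin E ≈ 72.69.
Area = ½·|DF|·|FE|·sin F ≈ 1271.6.
The altitude from D has length 2·area/|FE| ≈ 30.213.

30.213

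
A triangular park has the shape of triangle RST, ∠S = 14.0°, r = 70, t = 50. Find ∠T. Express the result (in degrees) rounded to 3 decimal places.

∠T ≈ 29.379°

By the law of cosines, s² = t² + r² − 2·t·r·cos S = 607.93, so s ≈ 24.656.
Law of cosines again: cos T = (r² + s² − t²)/(2·r·s) ≈ 0.87139, so ∠T ≈ 29.38°.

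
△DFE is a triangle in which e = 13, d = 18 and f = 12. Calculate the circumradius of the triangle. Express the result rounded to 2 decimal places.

By the law of cosines, cos D = (f² + e² − d²) / (2·f·e) ≈ -0.03526, so ∠D ≈ 92.02°.
Circumradius = d/(2 sin D) ≈ 9.0056.

9.01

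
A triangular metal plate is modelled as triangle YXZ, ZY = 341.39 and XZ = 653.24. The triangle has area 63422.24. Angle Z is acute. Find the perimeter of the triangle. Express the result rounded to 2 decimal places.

From area = ½·XZ·ZY·sin Z, we get sin Z = 2·area/(XZ·ZY) ≈ 0.56878.
Taking the acute solution, ∠Z ≈ 34.67°.
Law of cosines then gives YX ≈ 420.03.
Perimeter = 653.24 + 341.39 + 420.03 = 1414.7.

perimeter ≈ 1414.66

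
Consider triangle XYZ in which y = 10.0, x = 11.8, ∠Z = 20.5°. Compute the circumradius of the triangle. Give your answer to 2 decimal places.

By the law of cosines, z² = x² + y² − 2·x·y·cos Z = 18.185, so z ≈ 4.2644.
Area = ½·x·y·sin Z ≈ 20.662.
Circumradius = z/(2 sin Z) ≈ 6.0884.

R ≈ 6.09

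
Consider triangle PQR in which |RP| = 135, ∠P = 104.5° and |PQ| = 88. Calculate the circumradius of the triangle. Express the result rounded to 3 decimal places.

92.267

By the law of cosines, |QR|² = |RP|² + |PQ|² − 2·|RP|·|PQ|·cos P = 31918, so |QR| ≈ 178.66.
Area = ½·|RP|·|PQ|·sin P ≈ 5750.8.
Circumradius = |QR|/(2 sin P) ≈ 92.267.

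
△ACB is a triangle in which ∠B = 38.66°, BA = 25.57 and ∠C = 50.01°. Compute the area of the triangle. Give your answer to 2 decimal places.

The third angle is ∠A = 180° − ∠C − ∠B = 91.33°.
Law of sines: CB = BA·sin A/sin C ≈ 33.365.
Law of sines: AC = BA·sin B/sin C ≈ 20.849.
Area = ½·BA·CB·sin B ≈ 266.48.

area ≈ 266.48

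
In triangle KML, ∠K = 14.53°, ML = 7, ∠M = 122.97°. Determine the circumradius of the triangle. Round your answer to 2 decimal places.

The third angle is ∠L = 180° − ∠K − ∠M = 42.50°.
Law of sines: LK = ML·sin M/sin K ≈ 23.408.
Law of sines: KM = ML·sin L/sin K ≈ 18.85.
Circumradius = ML/(2 sin K) ≈ 13.951.

R ≈ 13.95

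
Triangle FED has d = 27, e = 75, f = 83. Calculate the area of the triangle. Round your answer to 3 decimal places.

Semiperimeter s = (83 + 75 + 27)/2 = 92.5.
Heron's formula: area = √(92.5·9.5·17.5·65.5) ≈ 1003.6.

area ≈ 1003.627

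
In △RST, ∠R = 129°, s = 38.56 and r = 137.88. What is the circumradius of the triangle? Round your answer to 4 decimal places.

Law of sines: sin S = s·sin R/r ≈ 0.21734.
Since r ≥ s, only the acute value applies: ∠S ≈ 12.55°.
Then ∠T = 180° − ∠R − ∠S ≈ 38.45°.
Law of sines gives t = r·sin T/sin R ≈ 110.32.
Circumradius = r/(2 sin R) ≈ 88.709.

88.7092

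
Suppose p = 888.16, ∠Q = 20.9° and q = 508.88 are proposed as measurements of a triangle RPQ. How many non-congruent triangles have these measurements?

p·sin Q = 888.16·sin(20.9°) ≈ 316.8.
Since p sin Q < q < p (316.8 < 508.88 < 888.16), two triangles exist.

2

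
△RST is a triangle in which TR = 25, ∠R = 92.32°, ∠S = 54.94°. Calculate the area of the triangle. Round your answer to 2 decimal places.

area ≈ 206.30

The third angle is ∠T = 180° − ∠R − ∠S = 32.74°.
Law of sines: ST = TR·sin R/sin S ≈ 30.517.
Law of sines: RS = TR·sin T/sin S ≈ 16.518.
Area = ½·TR·ST·sin T ≈ 206.3.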